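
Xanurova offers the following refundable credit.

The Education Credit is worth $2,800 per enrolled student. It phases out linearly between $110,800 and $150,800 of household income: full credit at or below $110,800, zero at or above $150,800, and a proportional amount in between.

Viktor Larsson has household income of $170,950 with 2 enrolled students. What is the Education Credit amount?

Education Credit: base = 2 × $2,800 = $5,600. $170,950 is at or above $150,800, so the credit is $0.

$0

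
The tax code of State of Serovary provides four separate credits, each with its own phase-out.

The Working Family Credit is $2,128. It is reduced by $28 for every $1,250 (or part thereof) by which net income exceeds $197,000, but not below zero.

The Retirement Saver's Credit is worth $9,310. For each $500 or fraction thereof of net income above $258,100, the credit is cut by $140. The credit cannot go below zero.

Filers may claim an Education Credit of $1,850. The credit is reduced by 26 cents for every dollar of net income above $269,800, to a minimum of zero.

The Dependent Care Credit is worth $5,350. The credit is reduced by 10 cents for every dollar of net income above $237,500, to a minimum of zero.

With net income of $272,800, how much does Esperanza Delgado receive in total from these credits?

Working Family Credit: income exceeds $197,000 by $75,800, which is 61 full-or-partial $1,250 increments; reduction = 61 × $28 = $1,708, leaving $420.
Retirement Saver's Credit: income exceeds $258,100 by $14,700, which is 30 full-or-partial $500 increments; reduction = 30 × $140 = $4,200, leaving $5,110.
Education Credit: 26% of the $3,000 excess over $269,800 is $780; credit = $1,850 − $780 = $1,070.
Dependent Care Credit: 10% of the $35,300 excess over $237,500 is $3,530; credit = $5,350 − $3,530 = $1,820.
Total: $420 + $5,110 + $1,070 + $1,820 = $8,420.

$8,420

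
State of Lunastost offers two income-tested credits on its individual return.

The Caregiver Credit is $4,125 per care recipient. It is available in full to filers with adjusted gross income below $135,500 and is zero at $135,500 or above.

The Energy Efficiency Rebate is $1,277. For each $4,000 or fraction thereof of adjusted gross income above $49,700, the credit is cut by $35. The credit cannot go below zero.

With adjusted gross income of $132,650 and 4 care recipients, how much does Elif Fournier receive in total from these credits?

$17,042

Caregiver Credit: base = 4 × $4,125 = $16,500. $132,650 is below the $135,500 cutoff, so the full $16,500 applies.
Energy Efficiency Rebate: income exceeds $49,700 by $82,950, which is 21 full-or-partial $4,000 increments; reduction = 21 × $35 = $735, leaving $542.
Total: $16,500 + $542 = $17,042.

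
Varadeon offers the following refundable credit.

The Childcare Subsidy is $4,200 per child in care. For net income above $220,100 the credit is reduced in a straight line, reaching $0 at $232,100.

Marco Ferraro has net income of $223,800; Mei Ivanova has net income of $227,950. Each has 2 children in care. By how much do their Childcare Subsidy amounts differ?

Marco ($223,800): Childcare Subsidy: base = 2 × $4,200 = $8,400. $223,800 is $3,700 into a $12,000 phase-out range, leaving 8,300/12,000 of the credit: $8,400 × 8,300/12,000 = $5,810.
Mei ($227,950): Childcare Subsidy: base = 2 × $4,200 = $8,400. $227,950 is $7,850 into a $12,000 phase-out range, leaving 4,150/12,000 of the credit: $8,400 × 4,150/12,000 = $2,905.
Difference: |$5,810 − $2,905| = $2,905.

$2,905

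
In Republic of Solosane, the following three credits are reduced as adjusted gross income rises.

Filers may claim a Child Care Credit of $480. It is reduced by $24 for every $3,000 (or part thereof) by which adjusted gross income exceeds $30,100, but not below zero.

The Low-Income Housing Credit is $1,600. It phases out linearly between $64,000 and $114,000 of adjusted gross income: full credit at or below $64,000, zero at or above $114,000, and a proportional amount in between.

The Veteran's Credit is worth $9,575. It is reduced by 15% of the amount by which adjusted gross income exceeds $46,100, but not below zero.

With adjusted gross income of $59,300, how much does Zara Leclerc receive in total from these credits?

Child Care Credit: income exceeds $30,100 by $29,200, which is 10 full-or-partial $3,000 increments; reduction = 10 × $24 = $240, leaving $240.
Low-Income Housing Credit: $59,300 is at or below the $64,000 threshold, so the full $1,600 applies.
Veteran's Credit: 15% of the $13,200 excess over $46,100 is $1,980; credit = $9,575 − $1,980 = $7,595.
Total: $240 + $1,600 + $7,595 = $9,435.

$9,435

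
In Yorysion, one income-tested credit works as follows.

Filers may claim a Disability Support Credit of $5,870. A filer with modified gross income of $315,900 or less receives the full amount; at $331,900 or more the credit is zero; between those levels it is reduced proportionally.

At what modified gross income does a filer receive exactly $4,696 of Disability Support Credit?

$319,100

$4,696 is 4,696/5,870 of the full $5,870, so 1,174/5,870 of the $16,000 range has been used: income = $315,900 + $16,000 × 1,174/5,870 = $319,100.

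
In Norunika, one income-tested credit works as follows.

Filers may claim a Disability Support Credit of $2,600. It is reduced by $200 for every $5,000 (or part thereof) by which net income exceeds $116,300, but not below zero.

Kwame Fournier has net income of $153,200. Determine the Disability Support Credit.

$1,000

Disability Support Credit: income exceeds $116,300 by $36,900, which is 8 full-or-partial $5,000 increments; reduction = 8 × $200 = $1,600, leaving $1,000.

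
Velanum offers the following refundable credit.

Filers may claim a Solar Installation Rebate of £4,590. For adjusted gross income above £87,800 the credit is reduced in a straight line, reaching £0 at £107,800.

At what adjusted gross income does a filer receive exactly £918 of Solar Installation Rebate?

£918 is 918/4,590 of the full £4,590, so 3,672/4,590 of the £20,000 range has been used: income = £87,800 + £20,000 × 3,672/4,590 = £103,800.

£103,800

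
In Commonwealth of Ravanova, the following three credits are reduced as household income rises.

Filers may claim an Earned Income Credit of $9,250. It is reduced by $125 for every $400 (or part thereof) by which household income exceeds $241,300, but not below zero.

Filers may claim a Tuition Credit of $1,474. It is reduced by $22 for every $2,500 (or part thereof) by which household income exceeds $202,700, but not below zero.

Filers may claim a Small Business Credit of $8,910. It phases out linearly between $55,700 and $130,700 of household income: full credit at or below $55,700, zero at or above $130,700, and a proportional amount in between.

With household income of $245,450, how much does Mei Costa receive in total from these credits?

Earned Income Credit: income exceeds $241,300 by $4,150, which is 11 full-or-partial $400 increments; reduction = 11 × $125 = $1,375, leaving $7,875.
Tuition Credit: income exceeds $202,700 by $42,750, which is 18 full-or-partial $2,500 increments; reduction = 18 × $22 = $396, leaving $1,078.
Small Business Credit: $245,450 is at or above $130,700, so the credit is $0.
Total: $7,875 + $1,078 + $0 = $8,953.

$8,953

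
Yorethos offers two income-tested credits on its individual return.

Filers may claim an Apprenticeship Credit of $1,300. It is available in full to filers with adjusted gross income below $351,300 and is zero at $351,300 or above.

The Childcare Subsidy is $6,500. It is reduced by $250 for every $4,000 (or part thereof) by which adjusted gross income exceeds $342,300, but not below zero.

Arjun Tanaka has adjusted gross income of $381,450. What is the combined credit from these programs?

Apprenticeship Credit: $381,450 meets or exceeds the $351,300 cutoff, so the credit is $0.
Childcare Subsidy: income exceeds $342,300 by $39,150, which is 10 full-or-partial $4,000 increments; reduction = 10 × $250 = $2,500, leaving $4,000.
Total: $0 + $4,000 = $4,000.

$4,000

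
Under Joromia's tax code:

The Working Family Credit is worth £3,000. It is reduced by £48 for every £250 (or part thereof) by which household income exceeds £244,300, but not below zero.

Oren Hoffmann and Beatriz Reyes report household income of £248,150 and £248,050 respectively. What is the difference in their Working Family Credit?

Oren (£248,150): Working Family Credit: income exceeds £244,300 by £3,850, which is 16 full-or-partial £250 increments; reduction = 16 × £48 = £768, leaving £2,232.
Beatriz (£248,050): Working Family Credit: income exceeds £244,300 by £3,750, which is 15 full-or-partial £250 increments; reduction = 15 × £48 = £720, leaving £2,280.
Difference: |£2,232 − £2,280| = £48.

£48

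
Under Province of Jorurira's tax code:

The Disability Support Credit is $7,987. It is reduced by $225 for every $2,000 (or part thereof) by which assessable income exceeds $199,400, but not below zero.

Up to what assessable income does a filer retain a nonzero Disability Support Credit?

$269,400

After 35 increments the reduction is 35 × $225 = $7,875, leaving $112; one more increment wipes it out. Increment 35 ends at excess 35 × $2,000 = $70,000, so the highest qualifying income is $199,400 + $70,000 = $269,400.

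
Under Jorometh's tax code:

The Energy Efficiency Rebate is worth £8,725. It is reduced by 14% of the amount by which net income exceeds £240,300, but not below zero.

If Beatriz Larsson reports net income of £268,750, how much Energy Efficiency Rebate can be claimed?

£4,742

Energy Efficiency Rebate: 14% of the £28,450 excess over £240,300 is £3,983; credit = £8,725 − £3,983 = £4,742.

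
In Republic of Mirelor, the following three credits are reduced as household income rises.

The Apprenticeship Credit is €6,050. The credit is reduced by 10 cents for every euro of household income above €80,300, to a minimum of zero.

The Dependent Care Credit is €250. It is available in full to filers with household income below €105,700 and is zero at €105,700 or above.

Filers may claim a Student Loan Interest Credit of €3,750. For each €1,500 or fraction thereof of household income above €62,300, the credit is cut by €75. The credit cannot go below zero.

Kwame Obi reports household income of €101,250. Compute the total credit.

€6,005

Apprenticeship Credit: 10% of the €20,950 excess over €80,300 is €2,095; credit = €6,050 − €2,095 = €3,955.
Dependent Care Credit: €101,250 is below the €105,700 cutoff, so the full €250 applies.
Student Loan Interest Credit: income exceeds €62,300 by €38,950, which is 26 full-or-partial €1,500 increments; reduction = 26 × €75 = €1,950, leaving €1,800.
Total: €3,955 + €250 + €1,800 = €6,005.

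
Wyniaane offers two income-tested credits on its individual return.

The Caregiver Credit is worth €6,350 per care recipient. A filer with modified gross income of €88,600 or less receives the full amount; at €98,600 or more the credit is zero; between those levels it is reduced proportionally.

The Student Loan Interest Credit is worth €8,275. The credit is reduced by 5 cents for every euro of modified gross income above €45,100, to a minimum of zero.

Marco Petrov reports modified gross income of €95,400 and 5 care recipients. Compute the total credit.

€15,920

Caregiver Credit: base = 5 × €6,350 = €31,750. €95,400 is €6,800 into a €10,000 phase-out range, leaving 3,200/10,000 of the credit: €31,750 × 3,200/10,000 = €10,160.
Student Loan Interest Credit: 5% of the €50,300 excess over €45,100 is €2,515; credit = €8,275 − €2,515 = €5,760.
Total: €10,160 + €5,760 = €15,920.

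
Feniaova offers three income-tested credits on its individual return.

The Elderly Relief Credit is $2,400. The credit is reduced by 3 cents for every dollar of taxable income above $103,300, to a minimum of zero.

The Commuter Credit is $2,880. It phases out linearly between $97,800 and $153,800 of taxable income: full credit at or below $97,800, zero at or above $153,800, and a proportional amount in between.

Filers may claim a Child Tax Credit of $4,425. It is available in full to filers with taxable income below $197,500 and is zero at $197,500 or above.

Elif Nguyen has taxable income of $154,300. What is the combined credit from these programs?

Elderly Relief Credit: 3% of the $51,000 excess over $103,300 is $1,530; credit = $2,400 − $1,530 = $870.
Commuter Credit: $154,300 is at or above $153,800, so the credit is $0.
Child Tax Credit: $154,300 is below the $197,500 cutoff, so the full $4,425 applies.
Total: $870 + $0 + $4,425 = $5,295.

$5,295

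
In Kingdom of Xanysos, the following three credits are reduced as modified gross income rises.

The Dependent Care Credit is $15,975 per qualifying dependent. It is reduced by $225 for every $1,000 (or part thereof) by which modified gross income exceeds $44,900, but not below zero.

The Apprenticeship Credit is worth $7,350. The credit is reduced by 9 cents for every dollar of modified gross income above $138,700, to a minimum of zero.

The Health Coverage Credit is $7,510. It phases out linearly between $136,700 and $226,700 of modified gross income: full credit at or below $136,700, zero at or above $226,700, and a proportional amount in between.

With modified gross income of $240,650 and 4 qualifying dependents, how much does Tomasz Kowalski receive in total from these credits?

$19,800

Dependent Care Credit: base = 4 × $15,975 = $63,900. income exceeds $44,900 by $195,750, which is 196 full-or-partial $1,000 increments; reduction = 196 × $225 = $44,100, leaving $19,800.
Apprenticeship Credit: 9% of the $101,950 excess over $138,700 is $9,175.50 ≥ base, so the credit is $0.
Health Coverage Credit: $240,650 is at or above $226,700, so the credit is $0.
Total: $19,800 + $0 + $0 = $19,800.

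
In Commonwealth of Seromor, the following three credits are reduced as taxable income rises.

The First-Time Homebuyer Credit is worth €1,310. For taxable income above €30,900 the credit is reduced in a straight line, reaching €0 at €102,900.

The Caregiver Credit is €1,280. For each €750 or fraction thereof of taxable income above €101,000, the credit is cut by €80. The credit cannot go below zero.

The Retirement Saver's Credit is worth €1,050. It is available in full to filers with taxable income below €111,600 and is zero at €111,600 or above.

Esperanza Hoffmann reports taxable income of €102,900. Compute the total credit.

First-Time Homebuyer Credit: €102,900 is at or above €102,900, so the credit is €0.
Caregiver Credit: income exceeds €101,000 by €1,900, which is 3 full-or-partial €750 increments; reduction = 3 × €80 = €240, leaving €1,040.
Retirement Saver's Credit: €102,900 is below the €111,600 cutoff, so the full €1,050 applies.
Total: €0 + €1,040 + €1,050 = €2,090.

€2,090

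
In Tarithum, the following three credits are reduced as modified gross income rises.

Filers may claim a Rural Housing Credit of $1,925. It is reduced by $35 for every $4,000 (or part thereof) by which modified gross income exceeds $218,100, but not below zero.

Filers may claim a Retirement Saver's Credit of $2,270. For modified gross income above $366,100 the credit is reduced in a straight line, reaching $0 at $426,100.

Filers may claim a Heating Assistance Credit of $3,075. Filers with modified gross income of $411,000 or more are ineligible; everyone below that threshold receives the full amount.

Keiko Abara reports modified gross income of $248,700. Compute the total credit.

$6,990

Rural Housing Credit: income exceeds $218,100 by $30,600, which is 8 full-or-partial $4,000 increments; reduction = 8 × $35 = $280, leaving $1,645.
Retirement Saver's Credit: $248,700 is at or below the $366,100 threshold, so the full $2,270 applies.
Heating Assistance Credit: $248,700 is below the $411,000 cutoff, so the full $3,075 applies.
Total: $1,645 + $2,270 + $3,075 = $6,990.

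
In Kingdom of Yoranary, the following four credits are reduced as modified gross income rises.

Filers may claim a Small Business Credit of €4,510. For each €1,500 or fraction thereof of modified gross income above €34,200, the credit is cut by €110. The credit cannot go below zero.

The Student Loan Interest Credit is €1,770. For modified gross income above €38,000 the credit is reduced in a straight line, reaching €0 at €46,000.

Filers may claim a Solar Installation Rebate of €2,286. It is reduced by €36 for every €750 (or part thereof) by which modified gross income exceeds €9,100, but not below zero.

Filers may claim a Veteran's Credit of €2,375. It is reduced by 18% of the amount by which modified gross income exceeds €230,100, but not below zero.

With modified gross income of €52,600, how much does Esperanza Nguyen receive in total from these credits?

€5,653

Small Business Credit: income exceeds €34,200 by €18,400, which is 13 full-or-partial €1,500 increments; reduction = 13 × €110 = €1,430, leaving €3,080.
Student Loan Interest Credit: €52,600 is at or above €46,000, so the credit is €0.
Solar Installation Rebate: income exceeds €9,100 by €43,500, which is 58 full-or-partial €750 increments; reduction = 58 × €36 = €2,088, leaving €198.
Veteran's Credit: €52,600 is at or below the €230,100 threshold, so the full €2,375 applies.
Total: €3,080 + €0 + €198 + €2,375 = €5,653.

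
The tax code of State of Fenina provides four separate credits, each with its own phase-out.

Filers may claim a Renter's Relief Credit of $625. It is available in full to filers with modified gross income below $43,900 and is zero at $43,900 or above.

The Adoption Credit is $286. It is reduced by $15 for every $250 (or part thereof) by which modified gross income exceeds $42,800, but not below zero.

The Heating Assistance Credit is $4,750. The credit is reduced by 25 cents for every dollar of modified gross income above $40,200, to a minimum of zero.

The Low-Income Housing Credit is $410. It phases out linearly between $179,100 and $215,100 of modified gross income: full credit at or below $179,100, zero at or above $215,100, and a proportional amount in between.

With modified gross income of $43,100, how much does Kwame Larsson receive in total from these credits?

$5,316

Renter's Relief Credit: $43,100 is below the $43,900 cutoff, so the full $625 applies.
Adoption Credit: income exceeds $42,800 by $300, which is 2 full-or-partial $250 increments; reduction = 2 × $15 = $30, leaving $256.
Heating Assistance Credit: 25% of the $2,900 excess over $40,200 is $725; credit = $4,750 − $725 = $4,025.
Low-Income Housing Credit: $43,100 is at or below the $179,100 threshold, so the full $410 applies.
Total: $625 + $256 + $4,025 + $410 = $5,316.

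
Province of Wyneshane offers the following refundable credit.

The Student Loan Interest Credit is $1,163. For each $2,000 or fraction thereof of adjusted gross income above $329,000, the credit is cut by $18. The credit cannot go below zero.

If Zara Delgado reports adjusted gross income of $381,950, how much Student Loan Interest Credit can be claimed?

$677

Student Loan Interest Credit: income exceeds $329,000 by $52,950, which is 27 full-or-partial $2,000 increments; reduction = 27 × $18 = $486, leaving $677.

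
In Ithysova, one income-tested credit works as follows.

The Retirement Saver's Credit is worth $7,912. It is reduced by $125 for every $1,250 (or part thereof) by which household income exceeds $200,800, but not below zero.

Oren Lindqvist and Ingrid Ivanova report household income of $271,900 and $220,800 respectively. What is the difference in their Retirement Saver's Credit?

$5,125

Oren ($271,900): Retirement Saver's Credit: income exceeds $200,800 by $71,100, which is 57 full-or-partial $1,250 increments; reduction = 57 × $125 = $7,125, leaving $787.
Ingrid ($220,800): Retirement Saver's Credit: income exceeds $200,800 by $20,000, which is 16 full-or-partial $1,250 increments; reduction = 16 × $125 = $2,000, leaving $5,912.
Difference: |$787 − $5,912| = $5,125.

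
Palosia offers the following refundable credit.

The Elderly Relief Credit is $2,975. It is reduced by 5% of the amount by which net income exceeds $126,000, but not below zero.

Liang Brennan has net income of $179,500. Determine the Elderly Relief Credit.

$300

Elderly Relief Credit: 5% of the $53,500 excess over $126,000 is $2,675; credit = $2,975 − $2,675 = $300.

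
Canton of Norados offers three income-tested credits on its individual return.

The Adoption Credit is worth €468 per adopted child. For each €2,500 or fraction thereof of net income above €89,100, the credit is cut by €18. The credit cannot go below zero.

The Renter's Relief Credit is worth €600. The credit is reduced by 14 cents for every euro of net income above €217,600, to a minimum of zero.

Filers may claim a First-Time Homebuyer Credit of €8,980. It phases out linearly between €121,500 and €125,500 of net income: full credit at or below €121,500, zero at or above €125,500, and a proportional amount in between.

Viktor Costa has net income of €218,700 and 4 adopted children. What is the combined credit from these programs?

Adoption Credit: base = 4 × €468 = €1,872. income exceeds €89,100 by €129,600, which is 52 full-or-partial €2,500 increments; reduction = 52 × €18 = €936, leaving €936.
Renter's Relief Credit: 14% of the €1,100 excess over €217,600 is €154; credit = €600 − €154 = €446.
First-Time Homebuyer Credit: €218,700 is at or above €125,500, so the credit is €0.
Total: €936 + €446 + €0 = €1,382.

€1,382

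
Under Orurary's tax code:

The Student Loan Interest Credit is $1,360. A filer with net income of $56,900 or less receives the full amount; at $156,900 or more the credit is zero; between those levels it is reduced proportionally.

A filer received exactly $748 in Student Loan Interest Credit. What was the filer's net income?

$101,900

$748 is 748/1,360 of the full $1,360, so 612/1,360 of the $100,000 range has been used: income = $56,900 + $100,000 × 612/1,360 = $101,900.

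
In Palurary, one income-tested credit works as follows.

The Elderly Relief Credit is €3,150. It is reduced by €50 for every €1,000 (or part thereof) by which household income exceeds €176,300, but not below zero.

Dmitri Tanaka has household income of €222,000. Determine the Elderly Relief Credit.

Elderly Relief Credit: income exceeds €176,300 by €45,700, which is 46 full-or-partial €1,000 increments; reduction = 46 × €50 = €2,300, leaving €850.

€850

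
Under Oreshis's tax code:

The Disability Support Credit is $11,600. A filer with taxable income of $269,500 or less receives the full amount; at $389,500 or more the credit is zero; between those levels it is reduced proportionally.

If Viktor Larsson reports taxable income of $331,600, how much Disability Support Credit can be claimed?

$5,597

Disability Support Credit: $331,600 is $62,100 into a $120,000 phase-out range, leaving 57,900/120,000 of the credit: $11,600 × 57,900/120,000 = $5,597.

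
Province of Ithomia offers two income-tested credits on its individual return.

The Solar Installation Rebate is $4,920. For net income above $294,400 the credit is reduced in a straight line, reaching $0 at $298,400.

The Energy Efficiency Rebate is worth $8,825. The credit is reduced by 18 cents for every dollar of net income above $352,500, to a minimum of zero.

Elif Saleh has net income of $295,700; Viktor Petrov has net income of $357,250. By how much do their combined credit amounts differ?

Elif ($295,700): Solar Installation Rebate: $295,700 is $1,300 into a $4,000 phase-out range, leaving 2,700/4,000 of the credit: $4,920 × 2,700/4,000 = $3,321. Energy Efficiency Rebate: $295,700 is at or below the $352,500 threshold, so the full $8,825 applies. total $3,321 + $8,825 = $12,146
Viktor ($357,250): Solar Installation Rebate: $357,250 is at or above $298,400, so the credit is $0. Energy Efficiency Rebate: 18% of the $4,750 excess over $352,500 is $855; credit = $8,825 − $855 = $7,970. total $0 + $7,970 = $7,970
Difference: |$12,146 − $7,970| = $4,176.

$4,176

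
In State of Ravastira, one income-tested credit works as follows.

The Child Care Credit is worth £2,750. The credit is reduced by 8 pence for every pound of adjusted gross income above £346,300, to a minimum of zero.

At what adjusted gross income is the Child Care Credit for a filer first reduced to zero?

£380,675

The credit falls by 8% of each pound above £346,300, so it reaches zero when the excess is £2,750 / 8% = £34,375: income = £346,300 + £34,375 = £380,675.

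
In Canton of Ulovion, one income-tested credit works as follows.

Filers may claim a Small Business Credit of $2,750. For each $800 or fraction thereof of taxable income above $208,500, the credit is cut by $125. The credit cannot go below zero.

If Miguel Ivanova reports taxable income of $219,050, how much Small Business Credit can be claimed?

Small Business Credit: income exceeds $208,500 by $10,550, which is 14 full-or-partial $800 increments; reduction = 14 × $125 = $1,750, leaving $1,000.

$1,000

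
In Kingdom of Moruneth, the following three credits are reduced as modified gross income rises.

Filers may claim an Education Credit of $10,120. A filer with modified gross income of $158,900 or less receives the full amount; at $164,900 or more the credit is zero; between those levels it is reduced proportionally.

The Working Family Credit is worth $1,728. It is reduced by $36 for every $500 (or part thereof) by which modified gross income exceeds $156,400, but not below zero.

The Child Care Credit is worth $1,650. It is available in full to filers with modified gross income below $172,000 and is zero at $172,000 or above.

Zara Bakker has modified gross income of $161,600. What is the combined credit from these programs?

Education Credit: $161,600 is $2,700 into a $6,000 phase-out range, leaving 3,300/6,000 of the credit: $10,120 × 3,300/6,000 = $5,566.
Working Family Credit: income exceeds $156,400 by $5,200, which is 11 full-or-partial $500 increments; reduction = 11 × $36 = $396, leaving $1,332.
Child Care Credit: $161,600 is below the $172,000 cutoff, so the full $1,650 applies.
Total: $5,566 + $1,332 + $1,650 = $8,548.

$8,548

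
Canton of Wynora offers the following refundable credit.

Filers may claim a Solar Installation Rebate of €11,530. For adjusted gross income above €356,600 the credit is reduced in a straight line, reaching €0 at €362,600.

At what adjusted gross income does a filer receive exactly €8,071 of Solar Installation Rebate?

€8,071 is 8,071/11,530 of the full €11,530, so 3,459/11,530 of the €6,000 range has been used: income = €356,600 + €6,000 × 3,459/11,530 = €358,400.

€358,400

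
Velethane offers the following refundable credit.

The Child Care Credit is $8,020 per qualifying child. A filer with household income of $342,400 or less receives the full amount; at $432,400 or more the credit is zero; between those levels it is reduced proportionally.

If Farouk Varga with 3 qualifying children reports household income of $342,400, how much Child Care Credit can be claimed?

Child Care Credit: base = 3 × $8,020 = $24,060. $342,400 is at or below the $342,400 threshold, so the full $24,060 applies.

$24,060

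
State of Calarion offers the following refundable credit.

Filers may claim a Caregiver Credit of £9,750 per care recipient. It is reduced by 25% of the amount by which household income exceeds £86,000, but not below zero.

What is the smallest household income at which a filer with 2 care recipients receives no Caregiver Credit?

Full credit = 2 × £9,750 = £19,500.
The credit falls by 25% of each pound above £86,000, so it reaches zero when the excess is £19,500 / 25% = £78,000: income = £86,000 + £78,000 = £164,000.

£164,000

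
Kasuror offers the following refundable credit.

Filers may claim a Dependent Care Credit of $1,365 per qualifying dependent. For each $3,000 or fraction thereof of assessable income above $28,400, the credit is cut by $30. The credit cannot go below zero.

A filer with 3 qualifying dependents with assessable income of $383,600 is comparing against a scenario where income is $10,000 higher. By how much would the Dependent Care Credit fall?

At $383,600 — base = 3 × $1,365 = $4,095. income exceeds $28,400 by $355,200, which is 119 full-or-partial $3,000 increments; reduction = 119 × $30 = $3,570, leaving $525.
At $393,600 — base = 3 × $1,365 = $4,095. income exceeds $28,400 by $365,200, which is 122 full-or-partial $3,000 increments; reduction = 122 × $30 = $3,660, leaving $435.
Lost: $525 − $435 = $90.

$90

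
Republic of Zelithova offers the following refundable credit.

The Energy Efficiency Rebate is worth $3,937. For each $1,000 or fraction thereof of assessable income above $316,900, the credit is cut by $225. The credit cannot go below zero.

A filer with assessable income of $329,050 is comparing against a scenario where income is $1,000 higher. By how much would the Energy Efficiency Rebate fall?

$225

At $329,050 — income exceeds $316,900 by $12,150, which is 13 full-or-partial $1,000 increments; reduction = 13 × $225 = $2,925, leaving $1,012.
At $330,050 — income exceeds $316,900 by $13,150, which is 14 full-or-partial $1,000 increments; reduction = 14 × $225 = $3,150, leaving $787.
Lost: $1,012 − $787 = $225.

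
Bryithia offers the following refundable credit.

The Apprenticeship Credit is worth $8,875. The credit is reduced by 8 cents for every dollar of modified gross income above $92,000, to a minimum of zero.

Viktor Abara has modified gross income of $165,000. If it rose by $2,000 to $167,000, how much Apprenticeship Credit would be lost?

$160

At $165,000 — 8% of the $73,000 excess over $92,000 is $5,840; credit = $8,875 − $5,840 = $3,035.
At $167,000 — 8% of the $75,000 excess over $92,000 is $6,000; credit = $8,875 − $6,000 = $2,875.
Lost: $3,035 − $2,875 = $160.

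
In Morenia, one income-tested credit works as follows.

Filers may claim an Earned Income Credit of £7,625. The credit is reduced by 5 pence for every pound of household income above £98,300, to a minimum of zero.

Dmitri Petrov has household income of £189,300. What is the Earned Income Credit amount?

£3,075

Earned Income Credit: 5% of the £91,000 excess over £98,300 is £4,550; credit = £7,625 − £4,550 = £3,075.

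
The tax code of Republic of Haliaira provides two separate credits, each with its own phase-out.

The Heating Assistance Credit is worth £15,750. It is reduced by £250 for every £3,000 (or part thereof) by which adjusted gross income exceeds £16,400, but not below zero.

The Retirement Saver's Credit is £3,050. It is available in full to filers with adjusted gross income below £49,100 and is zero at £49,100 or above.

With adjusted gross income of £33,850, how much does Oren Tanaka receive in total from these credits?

Heating Assistance Credit: income exceeds £16,400 by £17,450, which is 6 full-or-partial £3,000 increments; reduction = 6 × £250 = £1,500, leaving £14,250.
Retirement Saver's Credit: £33,850 is below the £49,100 cutoff, so the full £3,050 applies.
Total: £14,250 + £3,050 = £17,300.

£17,300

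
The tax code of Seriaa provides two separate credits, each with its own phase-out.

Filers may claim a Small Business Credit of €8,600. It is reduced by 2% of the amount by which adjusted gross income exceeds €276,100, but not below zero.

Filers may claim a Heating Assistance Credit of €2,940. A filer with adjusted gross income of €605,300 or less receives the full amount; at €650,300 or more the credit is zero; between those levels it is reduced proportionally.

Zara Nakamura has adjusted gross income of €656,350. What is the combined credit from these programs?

Small Business Credit: 2% of the €380,250 excess over €276,100 is €7,605; credit = €8,600 − €7,605 = €995.
Heating Assistance Credit: €656,350 is at or above €650,300, so the credit is €0.
Total: €995 + €0 = €995.

€995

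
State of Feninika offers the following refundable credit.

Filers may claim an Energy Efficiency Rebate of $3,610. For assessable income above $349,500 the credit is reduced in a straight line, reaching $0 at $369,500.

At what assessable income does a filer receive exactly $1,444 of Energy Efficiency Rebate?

$361,500

$1,444 is 1,444/3,610 of the full $3,610, so 2,166/3,610 of the $20,000 range has been used: income = $349,500 + $20,000 × 2,166/3,610 = $361,500.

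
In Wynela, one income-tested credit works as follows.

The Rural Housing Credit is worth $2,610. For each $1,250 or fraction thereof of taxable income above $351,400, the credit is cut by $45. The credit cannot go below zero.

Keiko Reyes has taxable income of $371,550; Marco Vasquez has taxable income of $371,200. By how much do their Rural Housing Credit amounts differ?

Keiko ($371,550): Rural Housing Credit: income exceeds $351,400 by $20,150, which is 17 full-or-partial $1,250 increments; reduction = 17 × $45 = $765, leaving $1,845.
Marco ($371,200): Rural Housing Credit: income exceeds $351,400 by $19,800, which is 16 full-or-partial $1,250 increments; reduction = 16 × $45 = $720, leaving $1,890.
Difference: |$1,845 − $1,890| = $45.

$45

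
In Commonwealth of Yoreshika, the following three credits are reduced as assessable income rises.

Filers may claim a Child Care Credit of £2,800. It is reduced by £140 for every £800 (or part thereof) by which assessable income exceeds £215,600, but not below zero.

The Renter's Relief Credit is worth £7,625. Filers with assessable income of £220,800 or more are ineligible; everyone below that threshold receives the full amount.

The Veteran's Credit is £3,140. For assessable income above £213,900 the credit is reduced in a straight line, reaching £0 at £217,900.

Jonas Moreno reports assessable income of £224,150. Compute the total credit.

£1,260

Child Care Credit: income exceeds £215,600 by £8,550, which is 11 full-or-partial £800 increments; reduction = 11 × £140 = £1,540, leaving £1,260.
Renter's Relief Credit: £224,150 meets or exceeds the £220,800 cutoff, so the credit is £0.
Veteran's Credit: £224,150 is at or above £217,900, so the credit is £0.
Total: £1,260 + £0 + £0 = £1,260.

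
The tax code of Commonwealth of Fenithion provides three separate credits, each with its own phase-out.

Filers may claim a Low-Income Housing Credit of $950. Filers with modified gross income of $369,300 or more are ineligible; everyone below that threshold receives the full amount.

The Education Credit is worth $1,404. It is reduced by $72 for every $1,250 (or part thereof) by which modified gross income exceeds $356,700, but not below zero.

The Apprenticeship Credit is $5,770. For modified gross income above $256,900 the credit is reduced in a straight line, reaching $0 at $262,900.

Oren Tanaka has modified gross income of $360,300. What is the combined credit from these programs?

Low-Income Housing Credit: $360,300 is below the $369,300 cutoff, so the full $950 applies.
Education Credit: income exceeds $356,700 by $3,600, which is 3 full-or-partial $1,250 increments; reduction = 3 × $72 = $216, leaving $1,188.
Apprenticeship Credit: $360,300 is at or above $262,900, so the credit is $0.
Total: $950 + $1,188 + $0 = $2,138.

$2,138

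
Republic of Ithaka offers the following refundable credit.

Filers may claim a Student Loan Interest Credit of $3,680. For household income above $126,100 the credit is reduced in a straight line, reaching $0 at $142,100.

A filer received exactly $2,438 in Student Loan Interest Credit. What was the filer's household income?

$2,438 is 2,438/3,680 of the full $3,680, so 1,242/3,680 of the $16,000 range has been used: income = $126,100 + $16,000 × 1,242/3,680 = $131,500.

$131,500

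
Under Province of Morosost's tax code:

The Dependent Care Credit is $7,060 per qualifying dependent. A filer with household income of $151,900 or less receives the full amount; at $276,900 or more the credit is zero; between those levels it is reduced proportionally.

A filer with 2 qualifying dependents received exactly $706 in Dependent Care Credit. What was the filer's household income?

Full credit = 2 × $7,060 = $14,120.
$706 is 706/14,120 of the full $14,120, so 13,414/14,120 of the $125,000 range has been used: income = $151,900 + $125,000 × 13,414/14,120 = $270,650.

$270,650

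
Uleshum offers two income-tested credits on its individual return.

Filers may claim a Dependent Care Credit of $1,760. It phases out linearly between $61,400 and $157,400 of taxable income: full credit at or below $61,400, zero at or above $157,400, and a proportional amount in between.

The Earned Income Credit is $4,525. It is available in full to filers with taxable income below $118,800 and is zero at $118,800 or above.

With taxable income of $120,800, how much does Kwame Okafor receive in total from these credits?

$671

Dependent Care Credit: $120,800 is $59,400 into a $96,000 phase-out range, leaving 36,600/96,000 of the credit: $1,760 × 36,600/96,000 = $671.
Earned Income Credit: $120,800 meets or exceeds the $118,800 cutoff, so the credit is $0.
Total: $671 + $0 = $671.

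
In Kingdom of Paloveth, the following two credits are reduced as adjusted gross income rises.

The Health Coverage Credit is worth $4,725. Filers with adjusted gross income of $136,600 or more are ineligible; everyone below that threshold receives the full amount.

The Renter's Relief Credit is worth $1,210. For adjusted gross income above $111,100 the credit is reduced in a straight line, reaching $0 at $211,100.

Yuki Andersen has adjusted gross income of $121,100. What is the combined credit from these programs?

Health Coverage Credit: $121,100 is below the $136,600 cutoff, so the full $4,725 applies.
Renter's Relief Credit: $121,100 is $10,000 into a $100,000 phase-out range, leaving 90,000/100,000 of the credit: $1,210 × 90,000/100,000 = $1,089.
Total: $4,725 + $1,089 = $5,814.

$5,814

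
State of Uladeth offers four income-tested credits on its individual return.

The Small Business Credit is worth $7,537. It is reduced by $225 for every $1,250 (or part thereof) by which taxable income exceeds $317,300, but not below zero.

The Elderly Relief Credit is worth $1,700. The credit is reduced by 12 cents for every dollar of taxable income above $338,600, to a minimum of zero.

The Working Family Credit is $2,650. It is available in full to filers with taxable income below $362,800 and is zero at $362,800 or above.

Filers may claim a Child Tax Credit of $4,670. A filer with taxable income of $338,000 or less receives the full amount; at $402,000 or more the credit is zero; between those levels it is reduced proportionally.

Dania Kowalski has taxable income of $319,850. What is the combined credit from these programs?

$15,882

Small Business Credit: income exceeds $317,300 by $2,550, which is 3 full-or-partial $1,250 increments; reduction = 3 × $225 = $675, leaving $6,862.
Elderly Relief Credit: $319,850 is at or below the $338,600 threshold, so the full $1,700 applies.
Working Family Credit: $319,850 is below the $362,800 cutoff, so the full $2,650 applies.
Child Tax Credit: $319,850 is at or below the $338,000 threshold, so the full $4,670 applies.
Total: $6,862 + $1,700 + $2,650 + $4,670 = $15,882.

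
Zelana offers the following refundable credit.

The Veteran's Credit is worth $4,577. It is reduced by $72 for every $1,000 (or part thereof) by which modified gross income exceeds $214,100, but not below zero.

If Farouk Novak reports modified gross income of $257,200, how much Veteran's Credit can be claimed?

Veteran's Credit: income exceeds $214,100 by $43,100, which is 44 full-or-partial $1,000 increments; reduction = 44 × $72 = $3,168, leaving $1,409.

$1,409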